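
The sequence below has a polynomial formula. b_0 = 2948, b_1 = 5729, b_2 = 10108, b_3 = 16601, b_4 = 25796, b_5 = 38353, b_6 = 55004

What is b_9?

137921

First differences: 2781  4379  6493  9195  12557  16651
Second differences: 1598  2114  2702  3362  4094
Third differences: 516  588  660  732
Fourth differences: 72  72  72
Fourth differences constant at 72.
732 + 72 = 804;  4094 + 804 = 4898;  16651 + 4898 = 21549;  55004 + 21549 = 76553
804 + 72 = 876;  4898 + 876 = 5774;  21549 + 5774 = 27323;  76553 + 27323 = 103876
876 + 72 = 948;  5774 + 948 = 6722;  27323 + 6722 = 34045;  103876 + 34045 = 137921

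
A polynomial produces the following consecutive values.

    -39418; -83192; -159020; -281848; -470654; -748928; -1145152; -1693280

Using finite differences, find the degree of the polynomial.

Δ: -43774, -75828, -122828, -188806, -278274, -396224, -548128
Δ²: -32054, -47000, -65978, -89468, -117950, -151904
Δ³: -14946, -18978, -23490, -28482, -33954
Δ⁴: -4032, -4512, -4992, -5472
Δ⁵: -480, -480, -480
The fifth differences are constant, so the polynomial has degree 5.

5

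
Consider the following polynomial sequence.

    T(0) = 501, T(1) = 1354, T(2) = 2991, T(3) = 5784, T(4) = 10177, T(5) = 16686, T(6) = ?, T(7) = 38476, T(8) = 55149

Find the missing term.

Using the first 6 terms:
853  1637  2793  4393  6509
784  1156  1600  2116
372  444  516
72  72
Constant fourth difference = 72.
Extend forward: 516 + 72 = 588;  2116 + 588 = 2704;  6509 + 2704 = 9213;  16686 + 9213 = 25899

25899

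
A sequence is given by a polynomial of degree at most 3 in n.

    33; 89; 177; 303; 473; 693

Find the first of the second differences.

Δ: 56, 88, 126, 170, 220
Δ²: 32, 38, 44, 50
Δ³: 6, 6, 6

32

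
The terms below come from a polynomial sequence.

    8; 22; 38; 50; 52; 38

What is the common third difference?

-6

Δ: 14, 16, 12, 2, -14
Δ²: 2, -4, -10, -16
Δ³: -6, -6, -6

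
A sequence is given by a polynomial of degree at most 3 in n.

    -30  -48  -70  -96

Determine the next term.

-126

D1: -18, -22, -26
D2: -4, -4
Second differences constant at -4.
-26 − 4 = -30;  -96 − 30 = -126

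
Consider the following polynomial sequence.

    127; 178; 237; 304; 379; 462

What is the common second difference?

8

D1: 51, 59, 67, 75, 83
D2: 8, 8, 8, 8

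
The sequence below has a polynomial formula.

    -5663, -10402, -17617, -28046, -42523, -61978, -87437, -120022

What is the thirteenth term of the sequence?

-435827

Δ: -4739, -7215, -10429, -14477, -19455, -25459, -32585
Δ²: -2476, -3214, -4048, -4978, -6004, -7126
Δ³: -738, -834, -930, -1026, -1122
Δ⁴: -96, -96, -96, -96
The fourth differences are constant (-96).
-1122 − 96 = -1218;  -7126 − 1218 = -8344;  -32585 − 8344 = -40929;  -120022 − 40929 = -160951
-1218 − 96 = -1314;  -8344 − 1314 = -9658;  -40929 − 9658 = -50587;  -160951 − 50587 = -211538
-1314 − 96 = -1410;  -9658 − 1410 = -11068;  -50587 − 11068 = -61655;  -211538 − 61655 = -273193
-1410 − 96 = -1506;  -11068 − 1506 = -12574;  -61655 − 12574 = -74229;  -273193 − 74229 = -347422
-1506 − 96 = -1602;  -12574 − 1602 = -14176;  -74229 − 14176 = -88405;  -347422 − 88405 = -435827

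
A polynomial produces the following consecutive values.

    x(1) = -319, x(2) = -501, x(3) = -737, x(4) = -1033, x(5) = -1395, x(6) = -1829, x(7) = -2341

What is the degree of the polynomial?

3

First differences: -182, -236, -296, -362, -434, -512
Second differences: -54, -60, -66, -72, -78
Third differences: -6, -6, -6, -6
The third differences are constant, so the polynomial has degree 3.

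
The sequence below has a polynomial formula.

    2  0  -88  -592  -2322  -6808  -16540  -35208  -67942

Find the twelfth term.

-328480

First differences: -2, -88, -504, -1730, -4486, -9732, -18668, -32734
Second differences: -86, -416, -1226, -2756, -5246, -8936, -14066
Third differences: -330, -810, -1530, -2490, -3690, -5130
Fourth differences: -480, -720, -960, -1200, -1440
Fifth differences: -240, -240, -240, -240
Constant fifth difference = -240, so extend:
-1440 − 240 = -1680;  -5130 − 1680 = -6810;  -14066 − 6810 = -20876;  -32734 − 20876 = -53610;  -67942 − 53610 = -121552
-1680 − 240 = -1920;  -6810 − 1920 = -8730;  -20876 − 8730 = -29606;  -53610 − 29606 = -83216;  -121552 − 83216 = -204768
-1920 − 240 = -2160;  -8730 − 2160 = -10890;  -29606 − 10890 = -40496;  -83216 − 40496 = -123712;  -204768 − 123712 = -328480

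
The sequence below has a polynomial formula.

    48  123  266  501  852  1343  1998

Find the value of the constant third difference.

D1: 75, 143, 235, 351, 491, 655
D2: 68, 92, 116, 140, 164
D3: 24, 24, 24, 24

24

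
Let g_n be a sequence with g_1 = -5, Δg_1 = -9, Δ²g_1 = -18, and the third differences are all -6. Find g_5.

-173

Build the table forward from the leading diagonal:
Δ³: -6  -6  -6  -6  -6
Δ²: -18  -24  -30  -36  -42
Δ: -9  -27  -51  -81  -117
g: -5  -14  -41  -92  -173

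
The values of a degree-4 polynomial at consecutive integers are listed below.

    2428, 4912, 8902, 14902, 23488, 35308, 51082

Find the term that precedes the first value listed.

1018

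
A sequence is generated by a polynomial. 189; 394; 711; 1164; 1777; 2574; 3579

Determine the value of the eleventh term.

10159

Δ: 205, 317, 453, 613, 797, 1005
Δ²: 112, 136, 160, 184, 208
Δ³: 24, 24, 24, 24
Third differences constant at 24.
208 + 24 = 232;  1005 + 232 = 1237;  3579 + 1237 = 4816
232 + 24 = 256;  1237 + 256 = 1493;  4816 + 1493 = 6309
256 + 24 = 280;  1493 + 280 = 1773;  6309 + 1773 = 8082
280 + 24 = 304;  1773 + 304 = 2077;  8082 + 2077 = 10159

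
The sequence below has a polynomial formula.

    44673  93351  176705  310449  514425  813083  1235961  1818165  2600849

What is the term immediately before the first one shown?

Δ: 48678  83354  133744  203976  298658  422878  582204  782684
Δ²: 34676  50390  70232  94682  124220  159326  200480
Δ³: 15714  19842  24450  29538  35106  41154
Δ⁴: 4128  4608  5088  5568  6048
Δ⁵: 480  480  480  480
The fifth differences are constant at 480.
Work back: 4128 − 480 = 3648;  15714 − 3648 = 12066;  34676 − 12066 = 22610;  48678 − 22610 = 26068;  44673 − 26068 = 18605

18605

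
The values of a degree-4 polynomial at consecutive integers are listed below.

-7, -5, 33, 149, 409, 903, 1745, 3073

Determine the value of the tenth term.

7859

D1: 2, 38, 116, 260, 494, 842, 1328
D2: 36, 78, 144, 234, 348, 486
D3: 42, 66, 90, 114, 138
D4: 24, 24, 24, 24
Constant fourth difference = 24, so extend:
138 + 24 = 162;  486 + 162 = 648;  1328 + 648 = 1976;  3073 + 1976 = 5049
162 + 24 = 186;  648 + 186 = 834;  1976 + 834 = 2810;  5049 + 2810 = 7859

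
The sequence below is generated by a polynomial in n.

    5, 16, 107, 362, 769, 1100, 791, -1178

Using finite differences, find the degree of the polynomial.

5

11, 91, 255, 407, 331, -309, -1969
80, 164, 152, -76, -640, -1660
84, -12, -228, -564, -1020
-96, -216, -336, -456
-120, -120, -120
The fifth differences are constant, so the polynomial has degree 5.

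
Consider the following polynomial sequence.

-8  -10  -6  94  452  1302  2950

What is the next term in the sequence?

5774

-2 , 4 , 100 , 358 , 850 , 1648
6 , 96 , 258 , 492 , 798
90 , 162 , 234 , 306
72 , 72 , 72
The fourth differences are constant (72).
306 + 72 = 378;  798 + 378 = 1176;  1648 + 1176 = 2824;  2950 + 2824 = 5774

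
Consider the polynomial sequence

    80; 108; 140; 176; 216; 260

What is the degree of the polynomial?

First differences: 28, 32, 36, 40, 44
Second differences: 4, 4, 4, 4
The second differences are constant, so the polynomial has degree 2.

2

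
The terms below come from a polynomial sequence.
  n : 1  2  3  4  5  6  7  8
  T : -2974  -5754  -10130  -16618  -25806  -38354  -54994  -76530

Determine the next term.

First differences: -2780  -4376  -6488  -9188  -12548  -16640  -21536
Second differences: -1596  -2112  -2700  -3360  -4092  -4896
Third differences: -516  -588  -660  -732  -804
Fourth differences: -72  -72  -72  -72
Constant fourth difference = -72, so extend:
-804 − 72 = -876;  -4896 − 876 = -5772;  -21536 − 5772 = -27308;  -76530 − 27308 = -103838

-103838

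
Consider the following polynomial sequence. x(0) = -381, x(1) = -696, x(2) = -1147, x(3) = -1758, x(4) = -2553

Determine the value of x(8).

Δ: -315  -451  -611  -795
Δ²: -136  -160  -184
Δ³: -24  -24
The third differences are constant (-24).
-184 − 24 = -208;  -795 − 208 = -1003;  -2553 − 1003 = -3556
-208 − 24 = -232;  -1003 − 232 = -1235;  -3556 − 1235 = -4791
-232 − 24 = -256;  -1235 − 256 = -1491;  -4791 − 1491 = -6282
-256 − 24 = -280;  -1491 − 280 = -1771;  -6282 − 1771 = -8053

-8053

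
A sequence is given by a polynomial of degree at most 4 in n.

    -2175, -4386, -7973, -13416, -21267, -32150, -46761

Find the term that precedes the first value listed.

-2211, -3587, -5443, -7851, -10883, -14611
-1376, -1856, -2408, -3032, -3728
-480, -552, -624, -696
-72, -72, -72
The fourth differences are constant at -72.
Work back: -480 + 72 = -408;  -1376 + 408 = -968;  -2211 + 968 = -1243;  -2175 + 1243 = -932

-932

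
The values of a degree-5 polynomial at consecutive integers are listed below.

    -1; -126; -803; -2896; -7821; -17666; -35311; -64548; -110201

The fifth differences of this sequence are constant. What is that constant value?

D1: -125, -677, -2093, -4925, -9845, -17645, -29237, -45653
D2: -552, -1416, -2832, -4920, -7800, -11592, -16416
D3: -864, -1416, -2088, -2880, -3792, -4824
D4: -552, -672, -792, -912, -1032
D5: -120, -120, -120, -120

-120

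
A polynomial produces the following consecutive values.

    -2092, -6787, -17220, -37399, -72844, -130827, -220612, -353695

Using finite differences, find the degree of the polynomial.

5

-4695, -10433, -20179, -35445, -57983, -89785, -133083
-5738, -9746, -15266, -22538, -31802, -43298
-4008, -5520, -7272, -9264, -11496
-1512, -1752, -1992, -2232
-240, -240, -240
The fifth differences are constant, so the polynomial has degree 5.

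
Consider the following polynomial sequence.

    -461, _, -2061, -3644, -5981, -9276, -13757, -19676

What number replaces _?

-1052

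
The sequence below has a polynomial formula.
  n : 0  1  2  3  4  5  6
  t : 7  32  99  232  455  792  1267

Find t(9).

3760

25, 67, 133, 223, 337, 475
42, 66, 90, 114, 138
24, 24, 24, 24
Third differences constant at 24.
138 + 24 = 162;  475 + 162 = 637;  1267 + 637 = 1904
162 + 24 = 186;  637 + 186 = 823;  1904 + 823 = 2727
186 + 24 = 210;  823 + 210 = 1033;  2727 + 1033 = 3760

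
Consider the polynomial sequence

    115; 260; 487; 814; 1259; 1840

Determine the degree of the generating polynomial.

3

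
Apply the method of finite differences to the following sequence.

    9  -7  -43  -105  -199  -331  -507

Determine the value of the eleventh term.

-1771

-16, -36, -62, -94, -132, -176
-20, -26, -32, -38, -44
-6, -6, -6, -6
The third differences are constant (-6).
-44 − 6 = -50;  -176 − 50 = -226;  -507 − 226 = -733
-50 − 6 = -56;  -226 − 56 = -282;  -733 − 282 = -1015
-56 − 6 = -62;  -282 − 62 = -344;  -1015 − 344 = -1359
-62 − 6 = -68;  -344 − 68 = -412;  -1359 − 412 = -1771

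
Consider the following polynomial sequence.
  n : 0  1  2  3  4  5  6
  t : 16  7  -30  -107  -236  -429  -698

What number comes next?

D1: -9 , -37 , -77 , -129 , -193 , -269
D2: -28 , -40 , -52 , -64 , -76
D3: -12 , -12 , -12 , -12
Constant third difference = -12, so extend:
-76 − 12 = -88;  -269 − 88 = -357;  -698 − 357 = -1055

-1055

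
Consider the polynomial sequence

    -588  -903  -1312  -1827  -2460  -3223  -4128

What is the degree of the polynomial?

Δ: -315, -409, -515, -633, -763, -905
Δ²: -94, -106, -118, -130, -142
Δ³: -12, -12, -12, -12
The third differences are constant, so the polynomial has degree 3.

3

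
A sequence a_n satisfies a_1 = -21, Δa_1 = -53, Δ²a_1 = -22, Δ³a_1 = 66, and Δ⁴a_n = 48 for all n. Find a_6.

394

Build the table forward from the leading diagonal:
D4: 48, 48, 48, 48, 48, 48
D3: 66, 114, 162, 210, 258, 306
D2: -22, 44, 158, 320, 530, 788
D1: -53, -75, -31, 127, 447, 977
a: -21, -74, -149, -180, -53, 394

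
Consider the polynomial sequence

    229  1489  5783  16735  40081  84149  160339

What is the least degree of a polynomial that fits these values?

5

First differences: 1260, 4294, 10952, 23346, 44068, 76190
Second differences: 3034, 6658, 12394, 20722, 32122
Third differences: 3624, 5736, 8328, 11400
Fourth differences: 2112, 2592, 3072
Fifth differences: 480, 480
The fifth differences are constant, so the polynomial has degree 5.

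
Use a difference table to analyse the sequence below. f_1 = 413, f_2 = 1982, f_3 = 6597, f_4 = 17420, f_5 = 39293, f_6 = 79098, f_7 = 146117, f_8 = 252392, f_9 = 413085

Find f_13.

First differences: 1569 , 4615 , 10823 , 21873 , 39805 , 67019 , 106275 , 160693
Second differences: 3046 , 6208 , 11050 , 17932 , 27214 , 39256 , 54418
Third differences: 3162 , 4842 , 6882 , 9282 , 12042 , 15162
Fourth differences: 1680 , 2040 , 2400 , 2760 , 3120
Fifth differences: 360 , 360 , 360 , 360
Fifth differences constant at 360.
3120 + 360 = 3480;  15162 + 3480 = 18642;  54418 + 18642 = 73060;  160693 + 73060 = 233753;  413085 + 233753 = 646838
3480 + 360 = 3840;  18642 + 3840 = 22482;  73060 + 22482 = 95542;  233753 + 95542 = 329295;  646838 + 329295 = 976133
3840 + 360 = 4200;  22482 + 4200 = 26682;  95542 + 26682 = 122224;  329295 + 122224 = 451519;  976133 + 451519 = 1427652
4200 + 360 = 4560;  26682 + 4560 = 31242;  122224 + 31242 = 153466;  451519 + 153466 = 604985;  1427652 + 604985 = 2032637

2032637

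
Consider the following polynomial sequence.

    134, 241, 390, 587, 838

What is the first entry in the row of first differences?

107

Δ: 107, 149, 197, 251
Δ²: 42, 48, 54
Δ³: 6, 6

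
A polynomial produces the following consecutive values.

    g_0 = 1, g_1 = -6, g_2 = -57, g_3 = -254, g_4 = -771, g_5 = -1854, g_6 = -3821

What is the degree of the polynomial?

4

First differences: -7, -51, -197, -517, -1083, -1967
Second differences: -44, -146, -320, -566, -884
Third differences: -102, -174, -246, -318
Fourth differences: -72, -72, -72
The fourth differences are constant, so the polynomial has degree 4.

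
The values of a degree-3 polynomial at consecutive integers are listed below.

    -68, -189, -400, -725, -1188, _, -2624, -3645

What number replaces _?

Using the first 5 terms:
D1: -121  -211  -325  -463
D2: -90  -114  -138
D3: -24  -24
Constant third difference = -24.
Extend forward: -138 − 24 = -162;  -463 − 162 = -625;  -1188 − 625 = -1813

-1813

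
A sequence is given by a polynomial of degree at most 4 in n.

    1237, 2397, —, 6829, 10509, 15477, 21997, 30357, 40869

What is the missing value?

4197

Using the last 6 terms:
3680  4968  6520  8360  10512
1288  1552  1840  2152
264  288  312
24  24
Constant fourth difference = 24.
Extend backward: 264 − 24 = 240;  1288 − 240 = 1048;  3680 − 1048 = 2632;  6829 − 2632 = 4197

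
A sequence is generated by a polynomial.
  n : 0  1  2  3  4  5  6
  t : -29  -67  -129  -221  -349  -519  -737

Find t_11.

-2757

Δ: -38 , -62 , -92 , -128 , -170 , -218
Δ²: -24 , -30 , -36 , -42 , -48
Δ³: -6 , -6 , -6 , -6
The third differences are constant (-6).
-48 − 6 = -54;  -218 − 54 = -272;  -737 − 272 = -1009
-54 − 6 = -60;  -272 − 60 = -332;  -1009 − 332 = -1341
-60 − 6 = -66;  -332 − 66 = -398;  -1341 − 398 = -1739
-66 − 6 = -72;  -398 − 72 = -470;  -1739 − 470 = -2209
-72 − 6 = -78;  -470 − 78 = -548;  -2209 − 548 = -2757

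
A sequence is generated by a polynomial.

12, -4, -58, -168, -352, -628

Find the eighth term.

Δ: -16, -54, -110, -184, -276
Δ²: -38, -56, -74, -92
Δ³: -18, -18, -18
Constant third difference = -18, so extend:
-92 − 18 = -110;  -276 − 110 = -386;  -628 − 386 = -1014
-110 − 18 = -128;  -386 − 128 = -514;  -1014 − 514 = -1528

-1528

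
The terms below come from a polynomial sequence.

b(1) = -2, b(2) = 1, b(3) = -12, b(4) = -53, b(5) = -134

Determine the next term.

-267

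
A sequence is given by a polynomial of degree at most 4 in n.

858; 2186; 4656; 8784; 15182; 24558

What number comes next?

1328, 2470, 4128, 6398, 9376
1142, 1658, 2270, 2978
516, 612, 708
96, 96
Constant fourth difference = 96, so extend:
708 + 96 = 804;  2978 + 804 = 3782;  9376 + 3782 = 13158;  24558 + 13158 = 37716

37716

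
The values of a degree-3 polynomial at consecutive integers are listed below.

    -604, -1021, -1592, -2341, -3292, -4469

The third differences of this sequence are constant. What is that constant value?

D1: -417, -571, -749, -951, -1177
D2: -154, -178, -202, -226
D3: -24, -24, -24

-24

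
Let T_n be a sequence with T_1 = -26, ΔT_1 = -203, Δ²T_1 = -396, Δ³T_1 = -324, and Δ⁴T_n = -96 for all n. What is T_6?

Build the table forward from the leading diagonal:
Fourth differences: -96  -96  -96  -96  -96  -96
Third differences: -324  -420  -516  -612  -708  -804
Second differences: -396  -720  -1140  -1656  -2268  -2976
First differences: -203  -599  -1319  -2459  -4115  -6383
T: -26  -229  -828  -2147  -4606  -8721

-8721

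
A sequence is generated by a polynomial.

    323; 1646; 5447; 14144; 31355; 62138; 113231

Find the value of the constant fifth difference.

240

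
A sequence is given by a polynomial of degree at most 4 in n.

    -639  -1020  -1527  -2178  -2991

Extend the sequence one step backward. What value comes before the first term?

-366

Δ: -381, -507, -651, -813
Δ²: -126, -144, -162
Δ³: -18, -18
The third differences are constant at -18.
Work back: -126 + 18 = -108;  -381 + 108 = -273;  -639 + 273 = -366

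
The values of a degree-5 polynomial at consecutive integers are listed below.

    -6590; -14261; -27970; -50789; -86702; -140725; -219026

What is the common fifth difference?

Δ: -7671, -13709, -22819, -35913, -54023, -78301
Δ²: -6038, -9110, -13094, -18110, -24278
Δ³: -3072, -3984, -5016, -6168
Δ⁴: -912, -1032, -1152
Δ⁵: -120, -120

-120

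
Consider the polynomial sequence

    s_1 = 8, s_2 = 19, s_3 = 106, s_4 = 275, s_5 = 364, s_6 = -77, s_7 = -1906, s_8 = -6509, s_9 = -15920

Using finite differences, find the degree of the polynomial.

Δ: 11, 87, 169, 89, -441, -1829, -4603, -9411
Δ²: 76, 82, -80, -530, -1388, -2774, -4808
Δ³: 6, -162, -450, -858, -1386, -2034
Δ⁴: -168, -288, -408, -528, -648
Δ⁵: -120, -120, -120, -120
The fifth differences are constant, so the polynomial has degree 5.

5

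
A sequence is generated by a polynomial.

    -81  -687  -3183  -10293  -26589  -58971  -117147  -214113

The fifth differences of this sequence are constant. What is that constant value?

-480

Δ: -606, -2496, -7110, -16296, -32382, -58176, -96966
Δ²: -1890, -4614, -9186, -16086, -25794, -38790
Δ³: -2724, -4572, -6900, -9708, -12996
Δ⁴: -1848, -2328, -2808, -3288
Δ⁵: -480, -480, -480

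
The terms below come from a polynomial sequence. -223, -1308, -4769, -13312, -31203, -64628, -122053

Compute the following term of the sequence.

D1: -1085, -3461, -8543, -17891, -33425, -57425
D2: -2376, -5082, -9348, -15534, -24000
D3: -2706, -4266, -6186, -8466
D4: -1560, -1920, -2280
D5: -360, -360
Fifth differences constant at -360.
-2280 − 360 = -2640;  -8466 − 2640 = -11106;  -24000 − 11106 = -35106;  -57425 − 35106 = -92531;  -122053 − 92531 = -214584

-214584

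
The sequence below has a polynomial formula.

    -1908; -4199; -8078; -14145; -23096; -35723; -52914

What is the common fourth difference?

-96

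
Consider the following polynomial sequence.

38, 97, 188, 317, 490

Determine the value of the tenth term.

2225

First differences: 59 , 91 , 129 , 173
Second differences: 32 , 38 , 44
Third differences: 6 , 6
The third differences are constant (6).
44 + 6 = 50;  173 + 50 = 223;  490 + 223 = 713
50 + 6 = 56;  223 + 56 = 279;  713 + 279 = 992
56 + 6 = 62;  279 + 62 = 341;  992 + 341 = 1333
62 + 6 = 68;  341 + 68 = 409;  1333 + 409 = 1742
68 + 6 = 74;  409 + 74 = 483;  1742 + 483 = 2225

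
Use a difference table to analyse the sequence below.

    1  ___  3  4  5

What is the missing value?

2

Using the last 3 terms:
D1: 1  1
Constant first difference = 1.
Extend backward: 3 − 1 = 2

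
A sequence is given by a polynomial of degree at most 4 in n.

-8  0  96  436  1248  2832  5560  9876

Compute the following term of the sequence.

16296

First differences: 8, 96, 340, 812, 1584, 2728, 4316
Second differences: 88, 244, 472, 772, 1144, 1588
Third differences: 156, 228, 300, 372, 444
Fourth differences: 72, 72, 72, 72
The fourth differences are constant (72).
444 + 72 = 516;  1588 + 516 = 2104;  4316 + 2104 = 6420;  9876 + 6420 = 16296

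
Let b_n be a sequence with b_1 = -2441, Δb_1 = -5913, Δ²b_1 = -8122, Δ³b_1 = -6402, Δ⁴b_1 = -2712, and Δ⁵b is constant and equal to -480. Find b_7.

Build the table forward from the leading diagonal:
Δ⁵: -480  -480  -480  -480  -480  -480  -480
Δ⁴: -2712  -3192  -3672  -4152  -4632  -5112  -5592
Δ³: -6402  -9114  -12306  -15978  -20130  -24762  -29874
Δ²: -8122  -14524  -23638  -35944  -51922  -72052  -96814
Δ: -5913  -14035  -28559  -52197  -88141  -140063  -212115
b: -2441  -8354  -22389  -50948  -103145  -191286  -331349

-331349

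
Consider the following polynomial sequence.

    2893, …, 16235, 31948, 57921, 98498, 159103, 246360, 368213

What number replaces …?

7398

Using the last 7 terms:
D1: 15713  25973  40577  60605  87257  121853
D2: 10260  14604  20028  26652  34596
D3: 4344  5424  6624  7944
D4: 1080  1200  1320
D5: 120  120
Constant fifth difference = 120.
Extend backward: 1080 − 120 = 960;  4344 − 960 = 3384;  10260 − 3384 = 6876;  15713 − 6876 = 8837;  16235 − 8837 = 7398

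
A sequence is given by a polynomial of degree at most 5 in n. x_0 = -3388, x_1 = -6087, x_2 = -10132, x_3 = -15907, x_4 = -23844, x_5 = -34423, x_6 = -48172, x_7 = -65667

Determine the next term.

-87532

D1: -2699, -4045, -5775, -7937, -10579, -13749, -17495
D2: -1346, -1730, -2162, -2642, -3170, -3746
D3: -384, -432, -480, -528, -576
D4: -48, -48, -48, -48
The fourth differences are constant (-48).
-576 − 48 = -624;  -3746 − 624 = -4370;  -17495 − 4370 = -21865;  -65667 − 21865 = -87532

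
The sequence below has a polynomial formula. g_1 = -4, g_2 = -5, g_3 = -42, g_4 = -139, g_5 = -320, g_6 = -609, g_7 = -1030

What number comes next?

-1607

-1 , -37 , -97 , -181 , -289 , -421
-36 , -60 , -84 , -108 , -132
-24 , -24 , -24 , -24
Constant third difference = -24, so extend:
-132 − 24 = -156;  -421 − 156 = -577;  -1030 − 577 = -1607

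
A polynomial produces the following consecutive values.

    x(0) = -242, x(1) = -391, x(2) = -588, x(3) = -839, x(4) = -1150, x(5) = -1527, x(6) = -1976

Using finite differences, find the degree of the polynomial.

3

First differences: -149, -197, -251, -311, -377, -449
Second differences: -48, -54, -60, -66, -72
Third differences: -6, -6, -6, -6
The third differences are constant, so the polynomial has degree 3.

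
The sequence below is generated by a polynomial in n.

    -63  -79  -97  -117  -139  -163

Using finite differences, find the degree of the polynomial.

2

D1: -16, -18, -20, -22, -24
D2: -2, -2, -2, -2
The second differences are constant, so the polynomial has degree 2.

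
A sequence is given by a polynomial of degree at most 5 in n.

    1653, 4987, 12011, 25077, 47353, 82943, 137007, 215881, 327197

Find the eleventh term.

Δ: 3334, 7024, 13066, 22276, 35590, 54064, 78874, 111316
Δ²: 3690, 6042, 9210, 13314, 18474, 24810, 32442
Δ³: 2352, 3168, 4104, 5160, 6336, 7632
Δ⁴: 816, 936, 1056, 1176, 1296
Δ⁵: 120, 120, 120, 120
Fifth differences constant at 120.
1296 + 120 = 1416;  7632 + 1416 = 9048;  32442 + 9048 = 41490;  111316 + 41490 = 152806;  327197 + 152806 = 480003
1416 + 120 = 1536;  9048 + 1536 = 10584;  41490 + 10584 = 52074;  152806 + 52074 = 204880;  480003 + 204880 = 684883

684883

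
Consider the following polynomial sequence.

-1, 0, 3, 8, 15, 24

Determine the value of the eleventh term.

99

1, 3, 5, 7, 9
2, 2, 2, 2
Second differences constant at 2.
9 + 2 = 11;  24 + 11 = 35
11 + 2 = 13;  35 + 13 = 48
13 + 2 = 15;  48 + 15 = 63
15 + 2 = 17;  63 + 17 = 80
17 + 2 = 19;  80 + 19 = 99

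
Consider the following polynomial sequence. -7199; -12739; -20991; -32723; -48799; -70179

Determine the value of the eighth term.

-133171

First differences: -5540, -8252, -11732, -16076, -21380
Second differences: -2712, -3480, -4344, -5304
Third differences: -768, -864, -960
Fourth differences: -96, -96
The fourth differences are constant (-96).
-960 − 96 = -1056;  -5304 − 1056 = -6360;  -21380 − 6360 = -27740;  -70179 − 27740 = -97919
-1056 − 96 = -1152;  -6360 − 1152 = -7512;  -27740 − 7512 = -35252;  -97919 − 35252 = -133171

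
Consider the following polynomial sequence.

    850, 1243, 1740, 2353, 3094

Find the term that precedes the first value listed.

549

Δ: 393, 497, 613, 741
Δ²: 104, 116, 128
Δ³: 12, 12
The third differences are constant at 12.
Work back: 104 − 12 = 92;  393 − 92 = 301;  850 − 301 = 549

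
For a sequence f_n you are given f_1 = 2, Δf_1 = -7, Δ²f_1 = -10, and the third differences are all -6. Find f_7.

-310

Build the table forward from the leading diagonal:
Δ³: -6  -6  -6  -6  -6  -6  -6
Δ²: -10  -16  -22  -28  -34  -40  -46
Δ: -7  -17  -33  -55  -83  -117  -157
f: 2  -5  -22  -55  -110  -193  -310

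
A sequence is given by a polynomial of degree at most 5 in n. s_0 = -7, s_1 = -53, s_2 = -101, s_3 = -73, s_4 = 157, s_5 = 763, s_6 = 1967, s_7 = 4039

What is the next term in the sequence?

7297

-46, -48, 28, 230, 606, 1204, 2072
-2, 76, 202, 376, 598, 868
78, 126, 174, 222, 270
48, 48, 48, 48
Constant fourth difference = 48, so extend:
270 + 48 = 318;  868 + 318 = 1186;  2072 + 1186 = 3258;  4039 + 3258 = 7297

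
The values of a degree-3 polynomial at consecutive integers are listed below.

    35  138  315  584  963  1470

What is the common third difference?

D1: 103, 177, 269, 379, 507
D2: 74, 92, 110, 128
D3: 18, 18, 18

18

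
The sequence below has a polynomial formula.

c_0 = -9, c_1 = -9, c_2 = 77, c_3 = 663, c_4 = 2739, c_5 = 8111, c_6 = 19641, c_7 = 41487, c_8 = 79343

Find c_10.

234981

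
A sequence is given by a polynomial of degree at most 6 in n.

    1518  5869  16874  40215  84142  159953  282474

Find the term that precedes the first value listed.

227

Δ: 4351, 11005, 23341, 43927, 75811, 122521
Δ²: 6654, 12336, 20586, 31884, 46710
Δ³: 5682, 8250, 11298, 14826
Δ⁴: 2568, 3048, 3528
Δ⁵: 480, 480
The fifth differences are constant at 480.
Work back: 2568 − 480 = 2088;  5682 − 2088 = 3594;  6654 − 3594 = 3060;  4351 − 3060 = 1291;  1518 − 1291 = 227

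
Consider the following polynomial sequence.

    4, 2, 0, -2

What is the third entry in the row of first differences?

-2

D1: -2, -2, -2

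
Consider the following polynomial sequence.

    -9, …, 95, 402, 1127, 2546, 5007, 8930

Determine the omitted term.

Using the last 6 terms:
Δ: 307  725  1419  2461  3923
Δ²: 418  694  1042  1462
Δ³: 276  348  420
Δ⁴: 72  72
Constant fourth difference = 72.
Extend backward: 276 − 72 = 204;  418 − 204 = 214;  307 − 214 = 93;  95 − 93 = 2

2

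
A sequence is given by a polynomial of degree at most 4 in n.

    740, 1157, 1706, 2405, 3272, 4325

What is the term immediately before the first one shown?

417, 549, 699, 867, 1053
132, 150, 168, 186
18, 18, 18
The third differences are constant at 18.
Work back: 132 − 18 = 114;  417 − 114 = 303;  740 − 303 = 437

437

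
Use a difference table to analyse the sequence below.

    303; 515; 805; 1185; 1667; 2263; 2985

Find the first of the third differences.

12

Δ: 212, 290, 380, 482, 596, 722
Δ²: 78, 90, 102, 114, 126
Δ³: 12, 12, 12, 12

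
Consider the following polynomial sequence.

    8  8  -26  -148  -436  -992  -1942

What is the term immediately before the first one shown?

4

Δ: 0  -34  -122  -288  -556  -950
Δ²: -34  -88  -166  -268  -394
Δ³: -54  -78  -102  -126
Δ⁴: -24  -24  -24
The fourth differences are constant at -24.
Work back: -54 + 24 = -30;  -34 + 30 = -4;  0 + 4 = 4;  8 − 4 = 4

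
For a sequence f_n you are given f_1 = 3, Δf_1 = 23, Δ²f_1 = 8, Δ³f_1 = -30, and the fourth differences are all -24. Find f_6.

-222

Build the table forward from the leading diagonal:
D4: -24  -24  -24  -24  -24  -24
D3: -30  -54  -78  -102  -126  -150
D2: 8  -22  -76  -154  -256  -382
D1: 23  31  9  -67  -221  -477
f: 3  26  57  66  -1  -222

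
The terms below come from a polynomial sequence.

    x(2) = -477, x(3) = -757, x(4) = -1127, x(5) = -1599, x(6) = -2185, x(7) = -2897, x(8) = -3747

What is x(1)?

-280, -370, -472, -586, -712, -850
-90, -102, -114, -126, -138
-12, -12, -12, -12
The third differences are constant at -12.
Work back: -90 + 12 = -78;  -280 + 78 = -202;  -477 + 202 = -275

-275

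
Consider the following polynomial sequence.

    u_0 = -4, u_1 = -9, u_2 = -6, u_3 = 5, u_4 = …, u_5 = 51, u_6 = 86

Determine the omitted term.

24

Using the first 4 terms:
First differences: -5, 3, 11
Second differences: 8, 8
Constant second difference = 8.
Extend forward: 11 + 8 = 19;  5 + 19 = 24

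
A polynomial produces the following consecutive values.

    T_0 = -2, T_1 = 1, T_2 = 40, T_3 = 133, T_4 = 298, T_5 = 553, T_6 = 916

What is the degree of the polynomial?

3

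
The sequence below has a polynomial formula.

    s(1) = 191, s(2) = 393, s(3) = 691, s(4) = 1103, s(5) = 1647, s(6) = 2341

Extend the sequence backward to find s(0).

67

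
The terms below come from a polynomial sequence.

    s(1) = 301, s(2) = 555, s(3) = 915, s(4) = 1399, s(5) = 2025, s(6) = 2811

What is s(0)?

Δ: 254  360  484  626  786
Δ²: 106  124  142  160
Δ³: 18  18  18
The third differences are constant at 18.
Work back: 106 − 18 = 88;  254 − 88 = 166;  301 − 166 = 135

135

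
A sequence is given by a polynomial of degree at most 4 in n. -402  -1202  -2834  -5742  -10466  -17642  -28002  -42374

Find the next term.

Δ: -800  -1632  -2908  -4724  -7176  -10360  -14372
Δ²: -832  -1276  -1816  -2452  -3184  -4012
Δ³: -444  -540  -636  -732  -828
Δ⁴: -96  -96  -96  -96
Constant fourth difference = -96, so extend:
-828 − 96 = -924;  -4012 − 924 = -4936;  -14372 − 4936 = -19308;  -42374 − 19308 = -61682

-61682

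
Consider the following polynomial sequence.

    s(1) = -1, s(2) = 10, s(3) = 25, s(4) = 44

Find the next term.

11 , 15 , 19
4 , 4
Second differences constant at 4.
19 + 4 = 23;  44 + 23 = 67

67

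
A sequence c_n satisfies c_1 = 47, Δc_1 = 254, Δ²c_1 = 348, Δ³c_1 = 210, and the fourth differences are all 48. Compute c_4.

Build the table forward from the leading diagonal:
Fourth differences: 48  48  48  48
Third differences: 210  258  306  354
Second differences: 348  558  816  1122
First differences: 254  602  1160  1976
c: 47  301  903  2063

2063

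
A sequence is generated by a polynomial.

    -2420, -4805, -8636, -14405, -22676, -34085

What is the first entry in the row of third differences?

-492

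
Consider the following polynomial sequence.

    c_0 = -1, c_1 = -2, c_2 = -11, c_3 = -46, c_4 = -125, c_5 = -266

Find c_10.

-2531

-1, -9, -35, -79, -141
-8, -26, -44, -62
-18, -18, -18
The third differences are constant (-18).
-62 − 18 = -80;  -141 − 80 = -221;  -266 − 221 = -487
-80 − 18 = -98;  -221 − 98 = -319;  -487 − 319 = -806
-98 − 18 = -116;  -319 − 116 = -435;  -806 − 435 = -1241
-116 − 18 = -134;  -435 − 134 = -569;  -1241 − 569 = -1810
-134 − 18 = -152;  -569 − 152 = -721;  -1810 − 721 = -2531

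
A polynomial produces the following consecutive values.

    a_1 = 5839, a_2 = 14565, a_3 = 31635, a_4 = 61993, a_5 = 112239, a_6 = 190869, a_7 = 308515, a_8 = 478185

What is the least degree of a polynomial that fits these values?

D1: 8726, 17070, 30358, 50246, 78630, 117646, 169670
D2: 8344, 13288, 19888, 28384, 39016, 52024
D3: 4944, 6600, 8496, 10632, 13008
D4: 1656, 1896, 2136, 2376
D5: 240, 240, 240
The fifth differences are constant, so the polynomial has degree 5.

5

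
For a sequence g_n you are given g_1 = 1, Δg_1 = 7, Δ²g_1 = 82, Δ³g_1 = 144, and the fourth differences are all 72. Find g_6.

2656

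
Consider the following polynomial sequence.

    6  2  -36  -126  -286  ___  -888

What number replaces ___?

-534

Using the first 5 terms:
D1: -4, -38, -90, -160
D2: -34, -52, -70
D3: -18, -18
Constant third difference = -18.
Extend forward: -70 − 18 = -88;  -160 − 88 = -248;  -286 − 248 = -534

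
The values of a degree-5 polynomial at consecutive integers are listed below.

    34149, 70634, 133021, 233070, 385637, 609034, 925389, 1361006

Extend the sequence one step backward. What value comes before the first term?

14542

First differences: 36485, 62387, 100049, 152567, 223397, 316355, 435617
Second differences: 25902, 37662, 52518, 70830, 92958, 119262
Third differences: 11760, 14856, 18312, 22128, 26304
Fourth differences: 3096, 3456, 3816, 4176
Fifth differences: 360, 360, 360
The fifth differences are constant at 360.
Work back: 3096 − 360 = 2736;  11760 − 2736 = 9024;  25902 − 9024 = 16878;  36485 − 16878 = 19607;  34149 − 19607 = 14542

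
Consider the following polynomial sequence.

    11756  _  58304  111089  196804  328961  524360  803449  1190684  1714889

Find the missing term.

Using the last 8 terms:
First differences: 52785  85715  132157  195399  279089  387235  524205
Second differences: 32930  46442  63242  83690  108146  136970
Third differences: 13512  16800  20448  24456  28824
Fourth differences: 3288  3648  4008  4368
Fifth differences: 360  360  360
Constant fifth difference = 360.
Extend backward: 3288 − 360 = 2928;  13512 − 2928 = 10584;  32930 − 10584 = 22346;  52785 − 22346 = 30439;  58304 − 30439 = 27865

27865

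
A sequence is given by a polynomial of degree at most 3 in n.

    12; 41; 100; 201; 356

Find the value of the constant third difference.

12

First differences: 29, 59, 101, 155
Second differences: 30, 42, 54
Third differences: 12, 12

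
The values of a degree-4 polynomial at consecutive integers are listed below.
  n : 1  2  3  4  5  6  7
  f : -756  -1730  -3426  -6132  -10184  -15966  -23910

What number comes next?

-34496

-974, -1696, -2706, -4052, -5782, -7944
-722, -1010, -1346, -1730, -2162
-288, -336, -384, -432
-48, -48, -48
The fourth differences are constant (-48).
-432 − 48 = -480;  -2162 − 480 = -2642;  -7944 − 2642 = -10586;  -23910 − 10586 = -34496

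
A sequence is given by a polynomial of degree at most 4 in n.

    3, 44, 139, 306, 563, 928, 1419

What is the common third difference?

18

First differences: 41, 95, 167, 257, 365, 491
Second differences: 54, 72, 90, 108, 126
Third differences: 18, 18, 18, 18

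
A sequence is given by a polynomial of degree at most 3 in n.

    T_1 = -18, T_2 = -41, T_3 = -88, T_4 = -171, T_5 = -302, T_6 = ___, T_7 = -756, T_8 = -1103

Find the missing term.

Using the first 5 terms:
Δ: -23  -47  -83  -131
Δ²: -24  -36  -48
Δ³: -12  -12
Constant third difference = -12.
Extend forward: -48 − 12 = -60;  -131 − 60 = -191;  -302 − 191 = -493

-493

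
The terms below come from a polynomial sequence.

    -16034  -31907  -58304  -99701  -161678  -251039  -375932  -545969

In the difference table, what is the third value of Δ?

D1: -15873, -26397, -41397, -61977, -89361, -124893, -170037
D2: -10524, -15000, -20580, -27384, -35532, -45144
D3: -4476, -5580, -6804, -8148, -9612
D4: -1104, -1224, -1344, -1464
D5: -120, -120, -120

-41397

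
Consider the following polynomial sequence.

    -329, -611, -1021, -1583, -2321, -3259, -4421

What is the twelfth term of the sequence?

-14431

-282 , -410 , -562 , -738 , -938 , -1162
-128 , -152 , -176 , -200 , -224
-24 , -24 , -24 , -24
Constant third difference = -24, so extend:
-224 − 24 = -248;  -1162 − 248 = -1410;  -4421 − 1410 = -5831
-248 − 24 = -272;  -1410 − 272 = -1682;  -5831 − 1682 = -7513
-272 − 24 = -296;  -1682 − 296 = -1978;  -7513 − 1978 = -9491
-296 − 24 = -320;  -1978 − 320 = -2298;  -9491 − 2298 = -11789
-320 − 24 = -344;  -2298 − 344 = -2642;  -11789 − 2642 = -14431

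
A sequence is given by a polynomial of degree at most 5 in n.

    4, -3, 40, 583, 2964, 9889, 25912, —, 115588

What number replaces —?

57915

Using the first 7 terms:
D1: -7  43  543  2381  6925  16023
D2: 50  500  1838  4544  9098
D3: 450  1338  2706  4554
D4: 888  1368  1848
D5: 480  480
Constant fifth difference = 480.
Extend forward: 1848 + 480 = 2328;  4554 + 2328 = 6882;  9098 + 6882 = 15980;  16023 + 15980 = 32003;  25912 + 32003 = 57915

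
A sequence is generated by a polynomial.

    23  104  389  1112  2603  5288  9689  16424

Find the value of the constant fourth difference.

96

D1: 81, 285, 723, 1491, 2685, 4401, 6735
D2: 204, 438, 768, 1194, 1716, 2334
D3: 234, 330, 426, 522, 618
D4: 96, 96, 96, 96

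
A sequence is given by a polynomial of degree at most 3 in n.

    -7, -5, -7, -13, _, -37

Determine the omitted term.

-23

Using the first 4 terms:
D1: 2, -2, -6
D2: -4, -4
Constant second difference = -4.
Extend forward: -6 − 4 = -10;  -13 − 10 = -23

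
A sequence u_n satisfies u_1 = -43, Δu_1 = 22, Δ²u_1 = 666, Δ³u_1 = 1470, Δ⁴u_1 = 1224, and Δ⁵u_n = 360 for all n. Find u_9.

Build the table forward from the leading diagonal:
D5: 360, 360, 360, 360, 360, 360, 360, 360, 360
D4: 1224, 1584, 1944, 2304, 2664, 3024, 3384, 3744, 4104
D3: 1470, 2694, 4278, 6222, 8526, 11190, 14214, 17598, 21342
D2: 666, 2136, 4830, 9108, 15330, 23856, 35046, 49260, 66858
D1: 22, 688, 2824, 7654, 16762, 32092, 55948, 90994, 140254
u: -43, -21, 667, 3491, 11145, 27907, 59999, 115947, 206941

206941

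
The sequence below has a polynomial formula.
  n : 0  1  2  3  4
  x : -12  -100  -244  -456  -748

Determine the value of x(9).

Δ: -88  -144  -212  -292
Δ²: -56  -68  -80
Δ³: -12  -12
Constant third difference = -12, so extend:
-80 − 12 = -92;  -292 − 92 = -384;  -748 − 384 = -1132
-92 − 12 = -104;  -384 − 104 = -488;  -1132 − 488 = -1620
-104 − 12 = -116;  -488 − 116 = -604;  -1620 − 604 = -2224
-116 − 12 = -128;  -604 − 128 = -732;  -2224 − 732 = -2956
-128 − 12 = -140;  -732 − 140 = -872;  -2956 − 872 = -3828

-3828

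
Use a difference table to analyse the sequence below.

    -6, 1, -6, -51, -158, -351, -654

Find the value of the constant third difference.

-24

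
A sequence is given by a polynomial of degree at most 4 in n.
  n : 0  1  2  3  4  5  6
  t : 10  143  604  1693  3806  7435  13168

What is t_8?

33778

133  461  1089  2113  3629  5733
328  628  1024  1516  2104
300  396  492  588
96  96  96
Constant fourth difference = 96, so extend:
588 + 96 = 684;  2104 + 684 = 2788;  5733 + 2788 = 8521;  13168 + 8521 = 21689
684 + 96 = 780;  2788 + 780 = 3568;  8521 + 3568 = 12089;  21689 + 12089 = 33778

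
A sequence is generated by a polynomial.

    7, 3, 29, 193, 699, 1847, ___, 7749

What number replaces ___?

Using the first 6 terms:
-4, 26, 164, 506, 1148
30, 138, 342, 642
108, 204, 300
96, 96
Constant fourth difference = 96.
Extend forward: 300 + 96 = 396;  642 + 396 = 1038;  1148 + 1038 = 2186;  1847 + 2186 = 4033

4033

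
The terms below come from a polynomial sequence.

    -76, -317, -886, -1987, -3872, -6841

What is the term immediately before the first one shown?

-241  -569  -1101  -1885  -2969
-328  -532  -784  -1084
-204  -252  -300
-48  -48
The fourth differences are constant at -48.
Work back: -204 + 48 = -156;  -328 + 156 = -172;  -241 + 172 = -69;  -76 + 69 = -7

-7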